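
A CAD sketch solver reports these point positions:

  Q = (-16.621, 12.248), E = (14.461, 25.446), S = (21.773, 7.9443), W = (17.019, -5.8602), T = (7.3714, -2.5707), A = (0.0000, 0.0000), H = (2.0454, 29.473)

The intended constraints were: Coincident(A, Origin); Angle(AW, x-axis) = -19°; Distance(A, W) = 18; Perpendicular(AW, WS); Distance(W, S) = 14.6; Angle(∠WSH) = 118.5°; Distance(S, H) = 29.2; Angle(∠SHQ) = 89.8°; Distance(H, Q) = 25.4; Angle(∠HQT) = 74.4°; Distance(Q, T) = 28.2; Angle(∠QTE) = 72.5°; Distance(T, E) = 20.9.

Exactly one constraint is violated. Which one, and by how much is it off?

Distance(T, E) = 20.9 — off by 8.00.

A = (0.00, 0.00) ✓; AW at -19.00° ✓; |AW| = 18.00 ✓; ∠(AW, WS) = 90.00° ✓; |WS| = 14.60 ✓; ∠WSH = 118.5° ✓; |SH| = 29.20 ✓; ∠SHQ = 89.80° ✓; |HQ| = 25.40 ✓; ∠HQT = 74.40° ✓; |QT| = 28.20 ✓; ∠QTE = 72.50° ✓; |TE| = 28.90 ✗.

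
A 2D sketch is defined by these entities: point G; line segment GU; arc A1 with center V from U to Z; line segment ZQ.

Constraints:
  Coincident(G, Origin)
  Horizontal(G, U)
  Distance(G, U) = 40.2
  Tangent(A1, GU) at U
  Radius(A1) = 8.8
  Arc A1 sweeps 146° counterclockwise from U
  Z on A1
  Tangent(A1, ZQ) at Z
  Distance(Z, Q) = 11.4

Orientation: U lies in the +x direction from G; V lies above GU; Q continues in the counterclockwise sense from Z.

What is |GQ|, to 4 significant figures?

42.16

On A1, U sits at bearing -90° from V; a 146° counterclockwise sweep puts Z at bearing 56°, so Z = V + 8.8·(cos 56°, sin 56°) = (45.12, 16.10). The tangent condition forces VZ to be normal to ZQ, so ZQ runs along (−sin 56°, cos 56°); with |ZQ| = 11.4, Q = (35.67, 22.47). Then |GQ| = |Q − G| = 42.16.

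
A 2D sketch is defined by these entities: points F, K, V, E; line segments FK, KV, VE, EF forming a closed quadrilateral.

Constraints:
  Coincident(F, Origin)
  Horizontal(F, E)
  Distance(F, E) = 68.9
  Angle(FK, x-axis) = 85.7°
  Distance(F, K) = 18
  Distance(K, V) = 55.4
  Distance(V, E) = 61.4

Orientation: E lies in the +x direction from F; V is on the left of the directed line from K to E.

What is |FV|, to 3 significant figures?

69.6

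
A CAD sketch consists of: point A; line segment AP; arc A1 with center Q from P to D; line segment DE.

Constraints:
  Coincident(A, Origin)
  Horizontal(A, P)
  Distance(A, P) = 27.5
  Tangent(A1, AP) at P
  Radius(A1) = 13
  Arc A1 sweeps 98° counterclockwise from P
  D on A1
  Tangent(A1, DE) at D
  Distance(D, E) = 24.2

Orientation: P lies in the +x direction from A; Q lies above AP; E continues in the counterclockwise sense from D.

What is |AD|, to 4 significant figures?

43.00

A is at the origin; A and P share the same y with |AP| = 27.5 and P on the +x side, so P = (27.50, 0.000). A1 meets AP tangentially, so QP is at right angles to AP, so Q = P + (0, 13) = (27.50, 13.00). On A1, P sits at bearing -90° from Q; a 98° counterclockwise sweep puts D at bearing 8°, so D = Q + 13.0·(cos 8°, sin 8°) = (40.37, 14.81). Then |AD| = |D − A| = 43.00.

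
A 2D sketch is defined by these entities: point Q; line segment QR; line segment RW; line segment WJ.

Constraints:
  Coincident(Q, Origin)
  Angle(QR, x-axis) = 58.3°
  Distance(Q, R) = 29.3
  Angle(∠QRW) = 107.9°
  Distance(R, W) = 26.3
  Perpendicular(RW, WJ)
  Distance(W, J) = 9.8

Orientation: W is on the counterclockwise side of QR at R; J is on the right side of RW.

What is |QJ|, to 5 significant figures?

51.637

Q is at the origin; QR runs at 58.3° with length 29.3, so R = 29.3·(cos 58.3°, sin 58.3°) = (15.396, 24.929). ∠QRW = 107.9°, so RW runs at 58.3° + (180° − 107.9°) = 130.40° from the x-axis; with |RW| = 26.3, W = R + 26.3·(cos 130.40°, sin 130.40°) = (-1.6492, 44.957). The perpendicularity gives WJ at right angles to RW; with |WJ| = 9.8 on the right of RW, J = W + 9.8·(0.76154, 0.64812) = (5.8138, 51.309). Then |QJ| = |J − Q| = 51.637.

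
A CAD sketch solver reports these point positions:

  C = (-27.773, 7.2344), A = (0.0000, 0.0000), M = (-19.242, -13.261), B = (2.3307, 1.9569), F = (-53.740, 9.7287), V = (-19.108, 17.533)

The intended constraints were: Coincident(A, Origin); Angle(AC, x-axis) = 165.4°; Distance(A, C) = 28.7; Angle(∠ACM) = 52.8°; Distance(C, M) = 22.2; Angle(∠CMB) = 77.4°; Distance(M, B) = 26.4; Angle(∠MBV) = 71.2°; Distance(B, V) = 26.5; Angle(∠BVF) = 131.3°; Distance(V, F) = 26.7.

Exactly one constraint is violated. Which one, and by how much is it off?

Distance(V, F) = 26.7 — off by 8.80.

A = (0.00, 0.00) ✓; AC at 165.4° ✓; |AC| = 28.70 ✓; ∠ACM = 52.80° ✓; |CM| = 22.20 ✓; ∠CMB = 77.40° ✓; |MB| = 26.40 ✓; ∠MBV = 71.20° ✓; |BV| = 26.50 ✓; ∠BVF = 131.3° ✓; |VF| = 35.50 ✗.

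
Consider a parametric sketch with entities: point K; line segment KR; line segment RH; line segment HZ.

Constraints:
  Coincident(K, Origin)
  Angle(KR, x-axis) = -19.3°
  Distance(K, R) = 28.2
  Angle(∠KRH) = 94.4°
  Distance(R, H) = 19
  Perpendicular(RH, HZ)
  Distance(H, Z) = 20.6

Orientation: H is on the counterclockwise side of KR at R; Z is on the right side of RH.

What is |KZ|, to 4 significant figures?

53.12

∠KRH = 94.4°, so RH runs at -19.3° + (180° − 94.4°) = 66.30° from the x-axis; with |RH| = 19.0, H = R + 19.0·(cos 66.30°, sin 66.30°) = (34.25, 8.077). RH ⟂ HZ; with |HZ| = 20.6 on the right of RH, Z = H + 20.6·(0.9157, -0.4019) = (53.11, -0.2030). Then |KZ| = |Z − K| = 53.12.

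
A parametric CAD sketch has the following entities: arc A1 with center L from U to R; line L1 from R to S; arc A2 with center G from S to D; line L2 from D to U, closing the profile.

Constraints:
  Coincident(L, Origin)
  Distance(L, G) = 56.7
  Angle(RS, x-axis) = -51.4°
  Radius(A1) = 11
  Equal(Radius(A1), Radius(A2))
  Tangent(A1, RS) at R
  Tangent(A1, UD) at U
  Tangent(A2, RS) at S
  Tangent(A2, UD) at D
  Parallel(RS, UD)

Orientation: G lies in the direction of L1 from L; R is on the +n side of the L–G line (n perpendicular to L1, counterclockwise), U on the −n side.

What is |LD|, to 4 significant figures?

57.76

Tangency of A1 to both parallel lines with radius 11.0 puts R and U at L ± 11.0·n: R = (8.597, 6.863), U = (-8.597, -6.863). Equal radii place S and D the same way about G: S = G + 11.0·n = (43.97, -37.45), D = G − 11.0·n = (26.78, -51.17). Then |LD| = |D − L| = 57.76.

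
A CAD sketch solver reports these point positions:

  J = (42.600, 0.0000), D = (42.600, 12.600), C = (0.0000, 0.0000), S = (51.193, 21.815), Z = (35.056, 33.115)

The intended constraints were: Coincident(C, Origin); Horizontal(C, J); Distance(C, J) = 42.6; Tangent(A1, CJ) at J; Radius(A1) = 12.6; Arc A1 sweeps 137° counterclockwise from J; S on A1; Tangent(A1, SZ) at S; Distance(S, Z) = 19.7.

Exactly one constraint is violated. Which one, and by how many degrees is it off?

Tangent(A1, SZ) at S — off by 8.00°.

C = (0.00, 0.00) ✓; C.y = 0.00, J.y = 0.00 ✓; |CJ| = 42.60 ✓; ∠(DJ, JC) = 90.00° ✓; |DJ| = 12.60 ✓; bearing(D→S) − bearing(D→J) = 137.0° ✓; |DS| = 12.60 ✓; ∠(DS, SZ) = 82.00° ✗; |SZ| = 19.70 ✓.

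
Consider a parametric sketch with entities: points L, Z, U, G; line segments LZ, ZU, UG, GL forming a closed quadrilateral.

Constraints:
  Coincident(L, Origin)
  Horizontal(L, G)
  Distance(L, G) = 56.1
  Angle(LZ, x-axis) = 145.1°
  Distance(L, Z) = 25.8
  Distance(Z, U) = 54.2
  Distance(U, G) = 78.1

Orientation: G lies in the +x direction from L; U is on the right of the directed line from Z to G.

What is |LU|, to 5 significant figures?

40.378

L is at the origin; L and G share the same y with |LG| = 56.1 and G in +x, so G = (56.1, 0). LZ runs at 145.1° with |LZ| = 25.8, so Z = (-21.160, 14.761). U is determined by |ZU| = 54.2 and |UG| = 78.1 together: it lies at the intersection of circle(Z, 54.2) and circle(G, 78.1). With |ZG| = 78.657, the foot of the radical line on ZG is 19.229 from Z and the perpendicular offset is √(54.2² − 19.229²) = 50.674. Taking the right-of-ZG solution: U = (-11.782, -38.621).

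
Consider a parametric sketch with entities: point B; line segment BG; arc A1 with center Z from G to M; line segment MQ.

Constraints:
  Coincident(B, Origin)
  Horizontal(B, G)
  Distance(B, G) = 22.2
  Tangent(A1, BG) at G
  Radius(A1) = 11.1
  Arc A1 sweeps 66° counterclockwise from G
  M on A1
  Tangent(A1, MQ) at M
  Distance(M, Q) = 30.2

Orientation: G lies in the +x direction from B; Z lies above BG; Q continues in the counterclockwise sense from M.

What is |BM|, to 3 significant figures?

33.0

B is at the origin; B and G share the same y with |BG| = 22.2 and G on the +x side, so G = (22.2, 0.00). Since A1 is tangent to BG there, ZG ⟂ BG, so Z = G + (0, 11.1) = (22.2, 11.1). On A1, G sits at bearing -90° from Z; a 66° counterclockwise sweep puts M at bearing -24°, so M = Z + 11.1·(cos -24°, sin -24°) = (32.3, 6.59). Then |BM| = |M − B| = 33.0.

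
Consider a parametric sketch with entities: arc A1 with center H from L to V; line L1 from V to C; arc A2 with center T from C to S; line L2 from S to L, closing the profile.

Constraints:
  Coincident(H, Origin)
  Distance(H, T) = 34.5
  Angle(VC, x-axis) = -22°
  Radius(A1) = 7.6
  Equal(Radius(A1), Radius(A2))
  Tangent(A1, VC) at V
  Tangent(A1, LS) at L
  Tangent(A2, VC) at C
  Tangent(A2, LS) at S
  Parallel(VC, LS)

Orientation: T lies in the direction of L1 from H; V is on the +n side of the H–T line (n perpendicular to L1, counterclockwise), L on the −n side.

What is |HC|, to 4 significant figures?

35.33

The slot axis is L1's direction at -22.0°, so u = (cos -22.0°, sin -22.0°) = (0.9272, -0.3746) and n = (−sin -22.0°, cos -22.0°) = (0.3746, 0.9272). H is at the origin and T lies 34.5 along u from H, so T = 34.5·u = (31.99, -12.92). Tangency of A1 to both parallel lines with radius 7.6 puts V and L at H ± 7.6·n: V = (2.847, 7.047), L = (-2.847, -7.047). Equal radii place C and S the same way about T: C = T + 7.6·n = (34.83, -5.877), S = T − 7.6·n = (29.14, -19.97). Then |HC| = |C − H| = 35.33.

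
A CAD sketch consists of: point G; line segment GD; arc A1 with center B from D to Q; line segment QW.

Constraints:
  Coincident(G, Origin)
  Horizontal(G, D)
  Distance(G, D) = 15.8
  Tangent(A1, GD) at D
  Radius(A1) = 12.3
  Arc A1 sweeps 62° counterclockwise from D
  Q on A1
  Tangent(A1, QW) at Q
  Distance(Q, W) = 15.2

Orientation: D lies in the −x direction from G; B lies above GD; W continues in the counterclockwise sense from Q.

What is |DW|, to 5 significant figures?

26.865

On A1, D sits at bearing -90° from B; a 62° counterclockwise sweep puts Q at bearing -28°, so Q = B + 12.3·(cos -28°, sin -28°) = (-4.9397, 6.5255). Tangency of A1 to QW means the radius BQ is perpendicular to QW, so QW runs along (−sin -28°, cos -28°); with |QW| = 15.2, W = (2.1962, 19.946). Then |DW| = |W − D| = 26.865.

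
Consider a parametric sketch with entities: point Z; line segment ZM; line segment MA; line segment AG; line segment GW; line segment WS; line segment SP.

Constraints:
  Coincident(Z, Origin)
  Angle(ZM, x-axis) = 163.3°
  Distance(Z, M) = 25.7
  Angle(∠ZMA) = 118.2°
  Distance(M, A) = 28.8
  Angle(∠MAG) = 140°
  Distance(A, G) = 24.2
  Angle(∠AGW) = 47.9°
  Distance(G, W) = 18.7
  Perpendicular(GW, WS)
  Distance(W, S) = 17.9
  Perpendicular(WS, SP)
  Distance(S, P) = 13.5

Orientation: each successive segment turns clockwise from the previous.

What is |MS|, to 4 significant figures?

26.36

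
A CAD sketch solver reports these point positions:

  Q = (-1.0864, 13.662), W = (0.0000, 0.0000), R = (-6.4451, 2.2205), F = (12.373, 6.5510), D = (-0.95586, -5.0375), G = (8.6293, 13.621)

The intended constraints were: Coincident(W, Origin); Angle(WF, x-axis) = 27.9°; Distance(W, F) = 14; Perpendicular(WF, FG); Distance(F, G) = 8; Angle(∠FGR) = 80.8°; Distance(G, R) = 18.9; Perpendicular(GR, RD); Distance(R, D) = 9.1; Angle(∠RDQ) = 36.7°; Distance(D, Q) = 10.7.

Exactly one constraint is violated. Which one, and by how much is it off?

Distance(D, Q) = 10.7 — off by 8.00.

W = (0.00, 0.00) ✓; WF at 27.90° ✓; |WF| = 14.00 ✓; ∠(WF, FG) = 90.00° ✓; |FG| = 8.000 ✓; ∠FGR = 80.80° ✓; |GR| = 18.90 ✓; ∠(GR, RD) = 90.00° ✓; |RD| = 9.100 ✓; ∠RDQ = 36.70° ✓; |DQ| = 18.70 ✗.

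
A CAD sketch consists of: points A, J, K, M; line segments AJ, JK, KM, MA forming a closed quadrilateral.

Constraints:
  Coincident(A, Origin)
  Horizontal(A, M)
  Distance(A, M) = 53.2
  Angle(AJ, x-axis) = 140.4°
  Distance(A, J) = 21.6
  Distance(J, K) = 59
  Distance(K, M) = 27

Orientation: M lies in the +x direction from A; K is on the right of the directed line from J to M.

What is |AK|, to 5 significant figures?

37.655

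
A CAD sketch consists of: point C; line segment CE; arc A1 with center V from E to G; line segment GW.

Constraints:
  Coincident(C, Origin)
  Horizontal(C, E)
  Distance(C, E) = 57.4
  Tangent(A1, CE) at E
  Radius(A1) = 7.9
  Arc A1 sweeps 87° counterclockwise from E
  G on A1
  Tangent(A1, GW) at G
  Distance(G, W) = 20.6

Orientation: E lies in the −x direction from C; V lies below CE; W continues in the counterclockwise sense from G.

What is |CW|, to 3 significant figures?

72.1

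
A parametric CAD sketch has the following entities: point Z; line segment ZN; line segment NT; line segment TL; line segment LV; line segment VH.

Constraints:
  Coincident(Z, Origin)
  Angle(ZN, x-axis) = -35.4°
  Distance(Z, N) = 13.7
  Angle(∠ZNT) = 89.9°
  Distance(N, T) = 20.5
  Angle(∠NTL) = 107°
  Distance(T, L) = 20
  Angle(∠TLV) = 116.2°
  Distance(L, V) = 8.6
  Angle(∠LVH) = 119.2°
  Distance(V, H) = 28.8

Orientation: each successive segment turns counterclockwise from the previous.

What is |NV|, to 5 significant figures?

32.075

Z is at the origin; ZN runs at -35.4° with length 13.7, so N = (11.167, -7.9362). ∠ZNT = 89.9° gives NT at 54.700° from the x-axis; with |NT| = 20.5, T = (23.013, 8.7947). ∠NTL = 107.0° gives TL at 127.70° from the x-axis; with |TL| = 20.0, L = (10.783, 24.619). ∠TLV = 116.2° gives LV at -168.50° from the x-axis; with |LV| = 8.6, V = (2.3554, 22.905). Then |NV| = |V − N| = 32.075.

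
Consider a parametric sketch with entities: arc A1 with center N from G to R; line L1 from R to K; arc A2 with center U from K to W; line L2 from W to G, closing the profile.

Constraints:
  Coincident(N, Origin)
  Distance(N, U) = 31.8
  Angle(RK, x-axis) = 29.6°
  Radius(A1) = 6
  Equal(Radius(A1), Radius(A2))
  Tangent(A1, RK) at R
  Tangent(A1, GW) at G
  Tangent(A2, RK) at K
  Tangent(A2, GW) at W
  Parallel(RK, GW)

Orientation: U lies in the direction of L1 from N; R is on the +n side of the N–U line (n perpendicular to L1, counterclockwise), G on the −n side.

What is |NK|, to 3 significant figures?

32.4

Tangency of A1 to both parallel lines with radius 6.0 puts R and G at N ± 6.0·n: R = (-2.96, 5.22), G = (2.96, -5.22). Equal radii place K and W the same way about U: K = U + 6.0·n = (24.7, 20.9), W = U − 6.0·n = (30.6, 10.5). Then |NK| = |K − N| = 32.4.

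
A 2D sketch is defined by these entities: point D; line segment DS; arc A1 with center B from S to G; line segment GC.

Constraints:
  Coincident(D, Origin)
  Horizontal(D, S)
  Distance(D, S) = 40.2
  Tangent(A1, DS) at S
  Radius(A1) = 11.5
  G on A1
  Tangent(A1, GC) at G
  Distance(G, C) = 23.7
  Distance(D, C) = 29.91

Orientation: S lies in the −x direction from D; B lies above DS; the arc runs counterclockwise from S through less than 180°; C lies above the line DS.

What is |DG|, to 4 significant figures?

31.14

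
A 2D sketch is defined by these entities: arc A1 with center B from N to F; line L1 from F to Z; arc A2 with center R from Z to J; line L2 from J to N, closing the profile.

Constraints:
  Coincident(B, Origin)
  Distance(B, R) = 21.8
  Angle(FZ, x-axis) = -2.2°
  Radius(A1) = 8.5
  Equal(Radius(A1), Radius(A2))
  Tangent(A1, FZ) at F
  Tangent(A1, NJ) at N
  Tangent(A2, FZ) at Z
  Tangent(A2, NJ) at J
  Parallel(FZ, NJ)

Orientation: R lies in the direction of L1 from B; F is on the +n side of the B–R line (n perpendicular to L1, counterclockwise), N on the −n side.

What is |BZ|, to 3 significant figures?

23.4

Tangency of A1 to both parallel lines with radius 8.5 puts F and N at B ± 8.5·n: F = (0.326, 8.49), N = (-0.326, -8.49). Equal radii place Z and J the same way about R: Z = R + 8.5·n = (22.1, 7.66), J = R − 8.5·n = (21.5, -9.33). Then |BZ| = |Z − B| = 23.4.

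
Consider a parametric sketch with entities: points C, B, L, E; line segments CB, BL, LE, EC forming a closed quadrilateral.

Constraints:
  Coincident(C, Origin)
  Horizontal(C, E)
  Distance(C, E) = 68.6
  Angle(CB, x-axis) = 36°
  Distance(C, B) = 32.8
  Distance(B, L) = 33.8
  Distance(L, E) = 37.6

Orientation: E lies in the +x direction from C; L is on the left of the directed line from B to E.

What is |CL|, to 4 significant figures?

66.46

Checks: |BL| = 33.80 ✓; |LE| = 37.60 ✓.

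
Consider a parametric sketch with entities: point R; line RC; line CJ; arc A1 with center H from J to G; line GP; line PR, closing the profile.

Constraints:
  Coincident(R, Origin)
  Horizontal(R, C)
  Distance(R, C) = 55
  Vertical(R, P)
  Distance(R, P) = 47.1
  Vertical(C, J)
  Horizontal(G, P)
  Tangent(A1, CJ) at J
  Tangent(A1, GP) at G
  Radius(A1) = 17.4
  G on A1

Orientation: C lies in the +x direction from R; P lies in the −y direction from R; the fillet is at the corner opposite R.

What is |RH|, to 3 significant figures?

47.9

R and P share the same x with |RP| = 47.1 and P on the −y side, so P = (0.00, -47.1). The virtual corner opposite R is at (55.0, -47.1). Since A1 is tangent to CJ there, HJ ⟂ CJ and tangency of A1 to GP means the radius HG is perpendicular to GP, with radius 17.4, so the center H sits 17.4 in from both sides at H = (37.6, -29.7). Then |RH| = |H − R| = 47.9.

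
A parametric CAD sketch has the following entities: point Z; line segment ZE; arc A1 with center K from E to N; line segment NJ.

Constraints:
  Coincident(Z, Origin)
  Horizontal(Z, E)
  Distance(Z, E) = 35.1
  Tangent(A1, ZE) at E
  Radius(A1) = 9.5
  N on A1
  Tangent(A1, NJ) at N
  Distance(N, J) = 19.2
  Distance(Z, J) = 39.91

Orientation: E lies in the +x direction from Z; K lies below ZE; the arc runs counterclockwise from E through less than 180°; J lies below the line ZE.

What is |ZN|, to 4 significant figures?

27.58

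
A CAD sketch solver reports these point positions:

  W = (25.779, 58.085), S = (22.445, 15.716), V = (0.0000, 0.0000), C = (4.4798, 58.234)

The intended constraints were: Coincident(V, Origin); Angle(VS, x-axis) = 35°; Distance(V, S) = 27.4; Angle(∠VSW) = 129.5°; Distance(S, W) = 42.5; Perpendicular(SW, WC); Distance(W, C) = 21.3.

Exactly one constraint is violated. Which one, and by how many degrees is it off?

Perpendicular(SW, WC) — off by 4.10°.

V = (0.00, 0.00) ✓; VS at 35.00° ✓; |VS| = 27.40 ✓; ∠VSW = 129.5° ✓; |SW| = 42.50 ✓; ∠(SW, WC) = 94.10° ✗; |WC| = 21.30 ✓.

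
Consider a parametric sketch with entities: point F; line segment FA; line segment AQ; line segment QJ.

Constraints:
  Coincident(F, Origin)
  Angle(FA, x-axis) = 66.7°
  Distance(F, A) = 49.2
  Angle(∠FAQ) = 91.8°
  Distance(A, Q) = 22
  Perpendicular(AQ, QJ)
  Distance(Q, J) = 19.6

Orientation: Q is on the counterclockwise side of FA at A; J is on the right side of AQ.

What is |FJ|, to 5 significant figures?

72.694

F is at the origin; FA runs at 66.7° with length 49.2, so A = 49.2·(cos 66.7°, sin 66.7°) = (19.461, 45.188). ∠FAQ = 91.8°, so AQ runs at 66.7° + (180° − 91.8°) = 154.90° from the x-axis; with |AQ| = 22.0, Q = A + 22.0·(cos 154.90°, sin 154.90°) = (-0.46167, 54.520). AQ ⟂ QJ; with |QJ| = 19.6 on the right of AQ, J = Q + 19.6·(0.42420, 0.90557) = (7.8526, 72.269). Then |FJ| = |J − F| = 72.694.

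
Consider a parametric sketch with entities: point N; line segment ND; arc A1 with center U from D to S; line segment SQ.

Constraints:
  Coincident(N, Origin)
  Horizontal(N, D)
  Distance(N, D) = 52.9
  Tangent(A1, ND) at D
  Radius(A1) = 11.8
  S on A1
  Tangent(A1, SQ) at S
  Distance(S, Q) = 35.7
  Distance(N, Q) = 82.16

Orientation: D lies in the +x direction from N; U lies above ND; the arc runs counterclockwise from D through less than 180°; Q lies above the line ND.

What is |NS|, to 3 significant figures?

65.5

N is at the origin; ND is horizontal with |ND| = 52.9 and D on the +x side, so D = (52.9, 0.00). The tangent condition forces UD to be normal to ND, so U = D + (0, 11.8) = (52.9, 11.8). Since US ⟂ SQ (tangency), |UQ| = √(11.8² + 35.7²) = 37.6 regardless of where S sits on A1. So Q lies on both circle(N, 82.16) and circle(U, 37.6); the above-ND intersection is Q = (67.9, 46.3). S is the foot of the tangent from Q: S = (64.7, 10.7).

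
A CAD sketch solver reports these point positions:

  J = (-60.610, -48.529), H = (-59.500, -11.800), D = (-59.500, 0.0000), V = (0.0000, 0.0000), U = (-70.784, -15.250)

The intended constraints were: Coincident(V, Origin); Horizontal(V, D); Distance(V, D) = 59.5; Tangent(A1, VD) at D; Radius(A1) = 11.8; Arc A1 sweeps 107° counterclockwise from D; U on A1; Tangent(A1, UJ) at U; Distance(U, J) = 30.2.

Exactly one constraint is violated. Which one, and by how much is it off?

Distance(U, J) = 30.2 — off by 4.60.

V = (0.00, 0.00) ✓; V.y = 0.00, D.y = 0.00 ✓; |VD| = 59.50 ✓; ∠(HD, DV) = 90.00° ✓; |HD| = 11.80 ✓; bearing(H→U) − bearing(H→D) = 107.0° ✓; |HU| = 11.80 ✓; ∠(HU, UJ) = 90.00° ✓; |UJ| = 34.80 ✗.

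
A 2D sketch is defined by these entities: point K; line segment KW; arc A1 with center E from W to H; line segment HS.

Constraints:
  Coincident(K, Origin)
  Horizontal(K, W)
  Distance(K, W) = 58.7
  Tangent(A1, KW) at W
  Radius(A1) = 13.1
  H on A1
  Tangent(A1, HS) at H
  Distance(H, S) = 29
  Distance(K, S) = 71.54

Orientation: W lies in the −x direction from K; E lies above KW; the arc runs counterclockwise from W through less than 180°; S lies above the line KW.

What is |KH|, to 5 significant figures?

49.470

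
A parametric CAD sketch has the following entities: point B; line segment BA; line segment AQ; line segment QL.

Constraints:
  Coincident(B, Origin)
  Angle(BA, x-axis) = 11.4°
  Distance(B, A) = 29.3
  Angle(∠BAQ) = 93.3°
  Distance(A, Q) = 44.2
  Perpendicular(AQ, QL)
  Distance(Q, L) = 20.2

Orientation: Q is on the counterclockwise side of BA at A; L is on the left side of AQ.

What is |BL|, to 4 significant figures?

46.77

B is at the origin; BA runs at 11.4° with length 29.3, so A = 29.3·(cos 11.4°, sin 11.4°) = (28.72, 5.791). ∠BAQ = 93.3°, so AQ runs at 11.4° + (180° − 93.3°) = 98.10° from the x-axis; with |AQ| = 44.2, Q = A + 44.2·(cos 98.10°, sin 98.10°) = (22.49, 49.55). AQ is perpendicular to QL; with |QL| = 20.2 on the left of AQ, L = Q + 20.2·(-0.9900, -0.1409) = (2.496, 46.70). Then |BL| = |L − B| = 46.77.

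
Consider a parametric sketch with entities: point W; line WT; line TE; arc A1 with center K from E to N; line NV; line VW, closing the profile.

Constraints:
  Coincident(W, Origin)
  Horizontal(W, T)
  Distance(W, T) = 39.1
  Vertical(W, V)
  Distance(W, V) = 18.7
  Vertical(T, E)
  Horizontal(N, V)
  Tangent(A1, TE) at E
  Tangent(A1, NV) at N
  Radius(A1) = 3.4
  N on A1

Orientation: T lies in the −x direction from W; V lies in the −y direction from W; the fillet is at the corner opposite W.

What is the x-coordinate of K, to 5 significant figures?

-35.700

W is at the origin; W and T share the same y with |WT| = 39.1 and T on the −x side, so T = (-39.100, 0.0000). WV is vertical with |WV| = 18.7 and V on the −y side, so V = (0.0000, -18.700). The virtual corner opposite W is at (-39.100, -18.700). The tangent condition forces KE to be normal to TE and tangency of A1 to NV means the radius KN is perpendicular to NV, with radius 3.4, so the center K sits 3.4 in from both sides at K = (-35.700, -15.300). So K.x = -35.700.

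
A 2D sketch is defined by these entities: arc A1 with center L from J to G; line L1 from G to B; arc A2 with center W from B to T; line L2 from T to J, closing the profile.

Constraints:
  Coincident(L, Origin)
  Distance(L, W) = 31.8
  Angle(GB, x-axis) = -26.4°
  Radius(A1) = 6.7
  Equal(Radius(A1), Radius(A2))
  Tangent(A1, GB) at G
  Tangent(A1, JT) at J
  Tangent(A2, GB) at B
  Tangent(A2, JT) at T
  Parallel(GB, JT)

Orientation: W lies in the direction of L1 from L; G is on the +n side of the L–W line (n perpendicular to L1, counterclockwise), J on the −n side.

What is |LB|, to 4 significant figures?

32.50

The slot axis is L1's direction at -26.4°, so u = (cos -26.4°, sin -26.4°) = (0.8957, -0.4446) and n = (−sin -26.4°, cos -26.4°) = (0.4446, 0.8957). L is at the origin and W lies 31.8 along u from L, so W = 31.8·u = (28.48, -14.14). Tangency of A1 to both parallel lines with radius 6.7 puts G and J at L ± 6.7·n: G = (2.979, 6.001), J = (-2.979, -6.001). Equal radii place B and T the same way about W: B = W + 6.7·n = (31.46, -8.138), T = W − 6.7·n = (25.50, -20.14). Then |LB| = |B − L| = 32.50.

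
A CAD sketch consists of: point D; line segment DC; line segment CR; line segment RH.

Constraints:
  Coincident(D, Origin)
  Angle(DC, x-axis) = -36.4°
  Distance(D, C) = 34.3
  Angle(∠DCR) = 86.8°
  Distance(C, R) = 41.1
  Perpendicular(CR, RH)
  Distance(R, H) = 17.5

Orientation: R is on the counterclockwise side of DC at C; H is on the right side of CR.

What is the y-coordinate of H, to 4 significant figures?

4.454

D is at the origin; DC runs at -36.4° with length 34.3, so C = 34.3·(cos -36.4°, sin -36.4°) = (27.61, -20.35). ∠DCR = 86.8°, so CR runs at -36.4° + (180° − 86.8°) = 56.80° from the x-axis; with |CR| = 41.1, R = C + 41.1·(cos 56.80°, sin 56.80°) = (50.11, 14.04). The perpendicularity gives RH at right angles to CR; with |RH| = 17.5 on the right of CR, H = R + 17.5·(0.8368, -0.5476) = (64.76, 4.454). So H.y = 4.454.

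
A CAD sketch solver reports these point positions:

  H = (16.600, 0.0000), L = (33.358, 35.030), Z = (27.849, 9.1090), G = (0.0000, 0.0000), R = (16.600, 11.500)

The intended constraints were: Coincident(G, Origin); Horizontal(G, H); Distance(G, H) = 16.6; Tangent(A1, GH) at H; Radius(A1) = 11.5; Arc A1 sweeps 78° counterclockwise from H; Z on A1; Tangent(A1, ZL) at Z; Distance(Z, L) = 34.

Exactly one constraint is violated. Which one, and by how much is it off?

Distance(Z, L) = 34 — off by 7.50.

G = (0.00, 0.00) ✓; G.y = 0.00, H.y = 0.00 ✓; |GH| = 16.60 ✓; ∠(RH, HG) = 90.00° ✓; |RH| = 11.50 ✓; bearing(R→Z) − bearing(R→H) = 78.00° ✓; |RZ| = 11.50 ✓; ∠(RZ, ZL) = 90.00° ✓; |ZL| = 26.50 ✗.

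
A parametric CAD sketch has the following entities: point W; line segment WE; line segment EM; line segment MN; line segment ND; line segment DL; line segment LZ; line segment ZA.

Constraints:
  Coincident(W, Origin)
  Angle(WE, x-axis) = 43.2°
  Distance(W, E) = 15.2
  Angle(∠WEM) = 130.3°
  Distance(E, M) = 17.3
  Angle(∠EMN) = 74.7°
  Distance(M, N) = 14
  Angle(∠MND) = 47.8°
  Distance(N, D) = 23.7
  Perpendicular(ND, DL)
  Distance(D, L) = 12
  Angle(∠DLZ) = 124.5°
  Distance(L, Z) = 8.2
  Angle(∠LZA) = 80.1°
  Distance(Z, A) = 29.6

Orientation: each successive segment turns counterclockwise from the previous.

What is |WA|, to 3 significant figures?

12.8

W is at the origin; WE runs at 43.2° with length 15.2, so E = (11.1, 10.4). ∠WEM = 130.3° gives EM at 92.9° from the x-axis; with |EM| = 17.3, M = (10.2, 27.7). ∠EMN = 74.7° gives MN at -162° from the x-axis; with |MN| = 14.0, N = (-3.09, 23.3). ∠MND = 47.8° gives ND at -29.6° from the x-axis; with |ND| = 23.7, D = (17.5, 11.6). The perpendicularity gives DL at right angles to ND, so DL runs at 60.4°; with |DL| = 12.0, L = (23.4, 22.0). ∠DLZ = 124.5° gives LZ at 116° from the x-axis; with |LZ| = 8.2, Z = (19.9, 29.4). ∠LZA = 80.1° gives ZA at -144° from the x-axis; with |ZA| = 29.6, A = (-4.15, 12.1). Then |WA| = |A − W| = 12.8.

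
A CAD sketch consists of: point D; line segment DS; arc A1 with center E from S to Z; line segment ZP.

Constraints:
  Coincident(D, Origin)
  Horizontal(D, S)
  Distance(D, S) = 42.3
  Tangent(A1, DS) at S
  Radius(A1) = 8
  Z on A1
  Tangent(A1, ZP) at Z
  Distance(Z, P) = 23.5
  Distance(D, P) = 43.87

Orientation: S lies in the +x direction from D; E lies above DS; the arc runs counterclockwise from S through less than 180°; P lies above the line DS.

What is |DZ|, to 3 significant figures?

49.9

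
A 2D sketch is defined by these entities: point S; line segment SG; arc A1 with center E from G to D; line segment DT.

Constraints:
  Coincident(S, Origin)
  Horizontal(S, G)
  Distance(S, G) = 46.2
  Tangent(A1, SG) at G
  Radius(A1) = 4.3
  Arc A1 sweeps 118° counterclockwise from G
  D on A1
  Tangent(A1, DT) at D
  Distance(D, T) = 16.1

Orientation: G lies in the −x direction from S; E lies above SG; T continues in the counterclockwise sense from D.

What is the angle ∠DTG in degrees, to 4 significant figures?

17.62°

S is at the origin; SG is horizontal with |SG| = 46.2 and G on the −x side, so G = (-46.20, 0.000). The tangent condition forces EG to be normal to SG, so E = G + (0, 4.3) = (-46.20, 4.300). On A1, G sits at bearing -90° from E; a 118° counterclockwise sweep puts D at bearing 28°, so D = E + 4.3·(cos 28°, sin 28°) = (-42.40, 6.319). Since A1 is tangent to DT there, ED ⟂ DT, so DT runs along (−sin 28°, cos 28°); with |DT| = 16.1, T = (-49.96, 20.53). Then cos ∠DTG = TD·TG / (|TD||TG|), giving 17.62°.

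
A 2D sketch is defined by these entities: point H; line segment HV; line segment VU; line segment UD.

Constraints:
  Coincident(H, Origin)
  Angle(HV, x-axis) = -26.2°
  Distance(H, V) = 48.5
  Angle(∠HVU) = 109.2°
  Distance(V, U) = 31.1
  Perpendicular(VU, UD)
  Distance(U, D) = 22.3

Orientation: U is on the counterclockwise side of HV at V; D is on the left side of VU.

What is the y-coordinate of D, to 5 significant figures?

16.302

H is at the origin; HV runs at -26.2° with length 48.5, so V = 48.5·(cos -26.2°, sin -26.2°) = (43.517, -21.413). ∠HVU = 109.2°, so VU runs at -26.2° + (180° − 109.2°) = 44.600° from the x-axis; with |VU| = 31.1, U = V + 31.1·(cos 44.600°, sin 44.600°) = (65.661, 0.42393). VU is perpendicular to UD; with |UD| = 22.3 on the left of VU, D = U + 22.3·(-0.70215, 0.71203) = (50.003, 16.302). So D.y = 16.302.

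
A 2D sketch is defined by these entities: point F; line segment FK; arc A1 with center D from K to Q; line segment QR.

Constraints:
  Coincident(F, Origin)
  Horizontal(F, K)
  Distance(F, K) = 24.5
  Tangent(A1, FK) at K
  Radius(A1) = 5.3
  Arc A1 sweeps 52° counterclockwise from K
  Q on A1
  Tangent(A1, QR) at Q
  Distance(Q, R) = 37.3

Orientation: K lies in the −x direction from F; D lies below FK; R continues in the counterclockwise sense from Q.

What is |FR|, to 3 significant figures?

60.5

F is at the origin; FK is horizontal with |FK| = 24.5 and K on the −x side, so K = (-24.5, 0.00). Since A1 is tangent to FK there, DK ⟂ FK, so D = K + (0, -5.3) = (-24.5, -5.30). On A1, K sits at bearing 90° from D; a 52° counterclockwise sweep puts Q at bearing 142°, so Q = D + 5.3·(cos 142°, sin 142°) = (-28.7, -2.04). A1 meets QR tangentially, so DQ is at right angles to QR, so QR runs along (−sin 142°, cos 142°); with |QR| = 37.3, R = (-51.6, -31.4). Then |FR| = |R − F| = 60.5.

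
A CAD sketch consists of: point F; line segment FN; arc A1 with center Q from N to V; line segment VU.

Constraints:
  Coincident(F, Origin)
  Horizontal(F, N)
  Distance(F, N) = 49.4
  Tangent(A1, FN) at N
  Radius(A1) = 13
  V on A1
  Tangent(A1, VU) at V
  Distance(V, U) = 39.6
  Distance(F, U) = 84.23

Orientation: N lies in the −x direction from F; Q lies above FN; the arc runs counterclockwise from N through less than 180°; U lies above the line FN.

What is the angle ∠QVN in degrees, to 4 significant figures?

23.19°

F is at the origin; F and N share the same y with |FN| = 49.4 and N on the −x side, so N = (-49.40, 0.000). A1 meets FN tangentially, so QN is at right angles to FN, so Q = N + (0, 13) = (-49.40, 13.00). Since QV ⟂ VU (tangency), |QU| = √(13.0² + 39.6²) = 41.68 regardless of where V sits on A1. So U lies on both circle(F, 84.23) and circle(Q, 41.68); the above-FN intersection is U = (-67.31, 50.63). V is the foot of the tangent from U: V = (-39.99, 21.97).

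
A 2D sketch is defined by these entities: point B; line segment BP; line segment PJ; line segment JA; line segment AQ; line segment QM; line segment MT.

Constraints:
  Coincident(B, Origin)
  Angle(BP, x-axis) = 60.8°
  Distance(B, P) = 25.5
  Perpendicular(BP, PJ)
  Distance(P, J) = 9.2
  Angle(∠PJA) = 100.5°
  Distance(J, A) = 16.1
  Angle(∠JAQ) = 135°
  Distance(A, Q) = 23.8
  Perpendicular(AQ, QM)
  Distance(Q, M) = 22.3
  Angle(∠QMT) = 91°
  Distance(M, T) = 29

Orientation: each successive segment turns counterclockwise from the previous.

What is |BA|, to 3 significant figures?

15.5

B is at the origin; BP runs at 60.8° with length 25.5, so P = (12.4, 22.3). BP is perpendicular to PJ, so PJ runs at 151°; with |PJ| = 9.2, J = (4.41, 26.7). ∠PJA = 100.5° gives JA at -130° from the x-axis; with |JA| = 16.1, A = (-5.87, 14.4). Then |BA| = |A − B| = 15.5.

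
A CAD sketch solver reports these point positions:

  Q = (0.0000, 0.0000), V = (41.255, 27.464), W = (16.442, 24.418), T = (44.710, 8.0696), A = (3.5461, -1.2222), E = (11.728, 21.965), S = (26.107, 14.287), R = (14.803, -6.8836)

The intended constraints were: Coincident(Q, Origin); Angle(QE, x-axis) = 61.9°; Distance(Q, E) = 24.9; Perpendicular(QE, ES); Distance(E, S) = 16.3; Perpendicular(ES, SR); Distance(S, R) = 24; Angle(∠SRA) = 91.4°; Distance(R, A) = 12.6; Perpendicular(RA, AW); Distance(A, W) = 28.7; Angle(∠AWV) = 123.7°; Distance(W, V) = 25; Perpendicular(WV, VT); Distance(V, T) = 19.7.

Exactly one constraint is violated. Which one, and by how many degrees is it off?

Perpendicular(WV, VT) — off by 3.10°.

Q = (0.00, 0.00) ✓; QE at 61.90° ✓; |QE| = 24.90 ✓; ∠(QE, ES) = 90.00° ✓; |ES| = 16.30 ✓; ∠(ES, SR) = 90.00° ✓; |SR| = 24.00 ✓; ∠SRA = 91.40° ✓; |RA| = 12.60 ✓; ∠(RA, AW) = 90.00° ✓; |AW| = 28.70 ✓; ∠AWV = 123.7° ✓; |WV| = 25.00 ✓; ∠(WV, VT) = 86.90° ✗; |VT| = 19.70 ✓.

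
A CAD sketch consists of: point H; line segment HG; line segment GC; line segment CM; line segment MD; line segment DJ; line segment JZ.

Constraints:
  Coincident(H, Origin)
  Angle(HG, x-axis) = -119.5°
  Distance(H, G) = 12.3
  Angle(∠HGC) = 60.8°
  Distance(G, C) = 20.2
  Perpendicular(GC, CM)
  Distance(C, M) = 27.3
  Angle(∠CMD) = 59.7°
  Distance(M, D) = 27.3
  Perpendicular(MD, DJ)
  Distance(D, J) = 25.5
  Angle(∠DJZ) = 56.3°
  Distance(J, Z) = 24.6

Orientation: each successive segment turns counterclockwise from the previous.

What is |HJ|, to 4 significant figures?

19.54

H is at the origin; HG runs at -119.5° with length 12.3, so G = (-6.057, -10.71). ∠HGC = 60.8° gives GC at -0.3000° from the x-axis; with |GC| = 20.2, C = (14.14, -10.81). GC is perpendicular to CM, so CM runs at 89.70°; with |CM| = 27.3, M = (14.29, 16.49). ∠CMD = 59.7° gives MD at -150.0° from the x-axis; with |MD| = 27.3, D = (-9.357, 2.838). MD ⟂ DJ, so DJ runs at -60.00°; with |DJ| = 25.5, J = (3.393, -19.25). Then |HJ| = |J − H| = 19.54.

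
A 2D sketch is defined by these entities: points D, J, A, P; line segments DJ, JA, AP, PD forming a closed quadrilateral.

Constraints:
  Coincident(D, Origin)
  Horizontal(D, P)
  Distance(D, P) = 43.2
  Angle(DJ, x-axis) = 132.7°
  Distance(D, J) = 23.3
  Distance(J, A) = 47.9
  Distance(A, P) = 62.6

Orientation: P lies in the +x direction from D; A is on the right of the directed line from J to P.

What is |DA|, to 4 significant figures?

32.64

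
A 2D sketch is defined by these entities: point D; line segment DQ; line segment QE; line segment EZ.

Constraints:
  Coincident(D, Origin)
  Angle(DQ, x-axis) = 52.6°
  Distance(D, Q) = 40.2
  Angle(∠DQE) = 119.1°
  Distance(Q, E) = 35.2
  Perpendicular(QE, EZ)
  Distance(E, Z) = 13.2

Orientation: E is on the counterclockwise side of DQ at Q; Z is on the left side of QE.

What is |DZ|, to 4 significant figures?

58.98

∠DQE = 119.1°, so QE runs at 52.6° + (180° − 119.1°) = 113.5° from the x-axis; with |QE| = 35.2, E = Q + 35.2·(cos 113.5°, sin 113.5°) = (10.38, 64.22). QE is perpendicular to EZ; with |EZ| = 13.2 on the left of QE, Z = E + 13.2·(-0.9171, -0.3987) = (-1.725, 58.95). Then |DZ| = |Z − D| = 58.98.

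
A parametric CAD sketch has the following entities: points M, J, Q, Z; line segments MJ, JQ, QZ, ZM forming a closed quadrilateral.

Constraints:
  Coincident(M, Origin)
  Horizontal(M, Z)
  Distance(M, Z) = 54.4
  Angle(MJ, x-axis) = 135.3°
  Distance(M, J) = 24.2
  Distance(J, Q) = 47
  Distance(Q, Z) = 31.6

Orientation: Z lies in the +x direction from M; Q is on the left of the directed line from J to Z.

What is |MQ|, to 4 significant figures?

35.68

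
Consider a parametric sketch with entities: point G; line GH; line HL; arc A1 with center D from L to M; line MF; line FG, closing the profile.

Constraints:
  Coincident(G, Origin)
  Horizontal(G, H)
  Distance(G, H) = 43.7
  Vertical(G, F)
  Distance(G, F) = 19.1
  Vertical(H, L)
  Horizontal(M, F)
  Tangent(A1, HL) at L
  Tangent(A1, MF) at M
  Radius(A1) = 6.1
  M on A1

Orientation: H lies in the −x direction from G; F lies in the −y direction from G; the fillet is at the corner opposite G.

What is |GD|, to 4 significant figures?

39.78

G is at the origin; GH is horizontal with |GH| = 43.7 and H on the −x side, so H = (-43.70, 0.000). GF is vertical with |GF| = 19.1 and F on the −y side, so F = (0.000, -19.10). The virtual corner opposite G is at (-43.70, -19.10). The tangent condition forces DL to be normal to HL and A1 meets MF tangentially, so DM is at right angles to MF, with radius 6.1, so the center D sits 6.1 in from both sides at D = (-37.60, -13.00). Then |GD| = |D − G| = 39.78.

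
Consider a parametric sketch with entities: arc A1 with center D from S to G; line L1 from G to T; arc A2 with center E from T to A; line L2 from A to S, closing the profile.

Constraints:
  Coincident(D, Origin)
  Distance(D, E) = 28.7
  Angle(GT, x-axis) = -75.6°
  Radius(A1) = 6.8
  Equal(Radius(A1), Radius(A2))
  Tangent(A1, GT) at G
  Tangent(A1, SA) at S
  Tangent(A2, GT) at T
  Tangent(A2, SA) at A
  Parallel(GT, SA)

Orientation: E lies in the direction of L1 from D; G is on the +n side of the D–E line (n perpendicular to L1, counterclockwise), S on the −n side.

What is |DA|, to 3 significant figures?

29.5

Tangency of A1 to both parallel lines with radius 6.8 puts G and S at D ± 6.8·n: G = (6.59, 1.69), S = (-6.59, -1.69). Equal radii place T and A the same way about E: T = E + 6.8·n = (13.7, -26.1), A = E − 6.8·n = (0.551, -29.5). Then |DA| = |A − D| = 29.5.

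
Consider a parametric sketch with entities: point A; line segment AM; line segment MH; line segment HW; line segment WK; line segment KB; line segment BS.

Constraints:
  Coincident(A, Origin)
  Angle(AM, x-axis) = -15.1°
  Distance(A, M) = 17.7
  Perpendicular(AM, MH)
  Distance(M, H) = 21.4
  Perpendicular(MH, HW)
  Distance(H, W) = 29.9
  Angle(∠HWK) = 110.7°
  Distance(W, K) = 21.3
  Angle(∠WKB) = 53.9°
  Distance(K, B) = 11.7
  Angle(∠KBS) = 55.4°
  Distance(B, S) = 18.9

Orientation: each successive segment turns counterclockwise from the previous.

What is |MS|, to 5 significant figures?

43.937

∠WKB = 53.9° gives KB at 0.30000° from the x-axis; with |KB| = 11.7, B = (-6.9637, 6.6249). ∠KBS = 55.4° gives BS at 124.90° from the x-axis; with |BS| = 18.9, S = (-17.777, 22.126). Then |MS| = |S − M| = 43.937.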